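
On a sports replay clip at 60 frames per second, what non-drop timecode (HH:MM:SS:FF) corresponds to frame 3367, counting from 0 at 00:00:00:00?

3367 ÷ 60 = 56 full seconds, remainder 7 frames.
56 s = 0 h 0 min 56 s.
Timecode: 00:00:56:07.

00:00:56:07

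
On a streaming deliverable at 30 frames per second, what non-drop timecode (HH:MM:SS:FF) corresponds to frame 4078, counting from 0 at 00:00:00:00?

4078 ÷ 30 = 135 full seconds, remainder 28 frames.
135 s = 0 h 2 min 15 s.
Timecode: 00:02:15:28.

00:02:15:28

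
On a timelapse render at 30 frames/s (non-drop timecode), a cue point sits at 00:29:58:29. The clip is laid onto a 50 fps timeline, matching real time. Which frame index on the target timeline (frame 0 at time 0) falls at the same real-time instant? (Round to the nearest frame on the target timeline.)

frame 89948

Source frame index: (0×3600 + 29×60 + 58) × 30 + 29 = 53969.
Real time: 53969 / (30) = 53969/30 s.
Target frame: (53969/30) × (50) = 269845/3 ≈ 89948.333 → 89948.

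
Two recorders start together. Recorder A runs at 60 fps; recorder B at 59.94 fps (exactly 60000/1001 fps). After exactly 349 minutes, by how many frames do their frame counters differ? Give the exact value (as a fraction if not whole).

1256400/1001 frames

349 min = 20940 s.
A emits 60 × 20940 = 1256400 frames; B emits 60000/1001 × 20940 = 1256400000/1001.
Difference = 1256400/1001 frames (≈ 1255.1449); B is behind A.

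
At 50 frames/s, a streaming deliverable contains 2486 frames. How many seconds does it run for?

Running time = 2486 / (50) = 49.72 s.

49.72 seconds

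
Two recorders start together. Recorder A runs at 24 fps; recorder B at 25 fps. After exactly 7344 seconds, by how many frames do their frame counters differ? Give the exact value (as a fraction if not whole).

A emits 24 × 7344 = 176256 frames; B emits 25 × 7344 = 183600.
Difference = 7344 frames; B is ahead of A.

7344 frames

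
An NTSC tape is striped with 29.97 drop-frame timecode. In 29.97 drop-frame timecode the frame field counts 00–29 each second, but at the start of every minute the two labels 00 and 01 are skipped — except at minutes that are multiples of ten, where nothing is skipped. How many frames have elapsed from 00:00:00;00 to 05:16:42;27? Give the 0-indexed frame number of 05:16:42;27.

569517

Complete 10-minute blocks: 31, each 17982 frames → 557442.
Remaining 6 whole minutes in the current block: 1800 + 5 × 1798 = 10790 frames.
Within the current minute: 42 × 30 + 27 − 2 = 1285 (labels ;00/;01 skipped at this minute). Total = 557442 + 10790 + 1285 = 569517.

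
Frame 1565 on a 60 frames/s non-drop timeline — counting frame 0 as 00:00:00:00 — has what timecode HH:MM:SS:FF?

1565 ÷ 60 = 26 full seconds, remainder 5 frames.
26 s = 0 h 0 min 26 s.
Timecode: 00:00:26:05.

00:00:26:05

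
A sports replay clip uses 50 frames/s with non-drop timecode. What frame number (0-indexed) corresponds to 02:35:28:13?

frame 466413

Total seconds to the label: (2 × 3600 + 35 × 60 + 28) = 9328.
Frame index = 9328 × 50 + 13 = 466413.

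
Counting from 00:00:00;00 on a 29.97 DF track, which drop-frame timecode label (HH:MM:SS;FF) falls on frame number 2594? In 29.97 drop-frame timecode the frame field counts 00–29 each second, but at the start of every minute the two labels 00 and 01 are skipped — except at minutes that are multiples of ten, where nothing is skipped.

Ten DF minutes hold 17982 frames, so frame 2594 lies in block 0 (frames 0–17981) with 2594 frames into that block.
The block's first minute is 1800 frames and the rest 1798 each; 2594 frames reaches minute 1, so 0 × 18 + 1 × 2 = 2 labels have been skipped so far.
Adding those back, label number 2594 + 2 = 2596 at 30 labels/s is 86 s + 16 f = 0 h 1 min 26 s frame 16, i.e. 00:01:26;16.

00:01:26;16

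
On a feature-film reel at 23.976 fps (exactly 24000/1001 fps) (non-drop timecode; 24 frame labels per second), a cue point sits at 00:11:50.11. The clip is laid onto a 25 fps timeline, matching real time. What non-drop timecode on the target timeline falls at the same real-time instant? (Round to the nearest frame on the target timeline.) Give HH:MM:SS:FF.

Source frame index: (0×3600 + 11×60 + 50) × 24 + 11 = 17051.
Real time: 17051 / (24000/1001) = 17068051/24000 s.
Target frame: (17068051/24000) × (25) = 17068051/960 ≈ 17779.220 → 17779.
At 25 labels/s: frame 17779 → 00:11:51:04.

00:11:51:04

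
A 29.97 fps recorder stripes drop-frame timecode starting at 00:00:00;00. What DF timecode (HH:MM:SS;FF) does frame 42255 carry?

Each 10-minute DF block holds 10 × 60 × 30 − 9 × 2 = 17982 frames. 42255 ÷ 17982 → 2 full blocks, remainder 6291.
Within the partial block the first minute is 1800 frames and each further minute 1798, so 3 further minute boundaries passed. Total skipped labels = 18 × 2 + 2 × 3 = 42.
Non-drop label index = 42255 + 42 = 42297; at 30 labels/s that is 00:23:29:27, i.e. DF 00:23:29;27.

00:23:29;27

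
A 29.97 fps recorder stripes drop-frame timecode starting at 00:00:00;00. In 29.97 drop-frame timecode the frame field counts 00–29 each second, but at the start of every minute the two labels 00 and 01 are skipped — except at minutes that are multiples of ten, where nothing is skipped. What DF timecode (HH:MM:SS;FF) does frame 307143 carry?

Ten DF minutes hold 17982 frames, so frame 307143 lies in block 17 (frames 305694–323675) with 1449 frames into that block.
The block's first minute is 1800 frames and the rest 1798 each; 1449 frames reaches minute 0, so 17 × 18 + 0 × 2 = 306 labels have been skipped so far.
Adding those back, label number 307143 + 306 = 307449 at 30 labels/s is 10248 s + 9 f = 2 h 50 min 48 s frame 9, i.e. 02:50:48;09.

02:50:48;09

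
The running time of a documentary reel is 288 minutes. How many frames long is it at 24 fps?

414720 frames

288 min = 17280 s.
Frames = 17280 × 24 = 414720.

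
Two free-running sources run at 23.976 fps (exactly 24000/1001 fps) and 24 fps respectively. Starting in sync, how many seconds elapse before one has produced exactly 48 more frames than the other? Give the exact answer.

2002 seconds

The gap grows by |24 − 24000/1001| = 24/1001 frames per second.
Time for a 48-frame gap: 48 ÷ (24/1001) = 2002 s.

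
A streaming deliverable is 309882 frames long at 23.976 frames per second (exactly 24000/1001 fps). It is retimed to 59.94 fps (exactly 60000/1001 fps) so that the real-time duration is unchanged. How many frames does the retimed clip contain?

Target frames = source frames × (target rate / source rate) = 309882 × (60000/1001)/(24000/1001) = 309882 × 5/2 = 774705.

774705 frames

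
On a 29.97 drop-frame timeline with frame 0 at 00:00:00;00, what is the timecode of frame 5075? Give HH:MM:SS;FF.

00:02:49;09

Each 10-minute DF block holds 10 × 60 × 30 − 9 × 2 = 17982 frames. 5075 ÷ 17982 → 0 full blocks, remainder 5075.
Within the partial block the first minute is 1800 frames and each further minute 1798, so 2 further minute boundaries passed. Total skipped labels = 18 × 0 + 2 × 2 = 4.
Non-drop label index = 5075 + 4 = 5079; at 30 labels/s that is 00:02:49:09, i.e. DF 00:02:49;09.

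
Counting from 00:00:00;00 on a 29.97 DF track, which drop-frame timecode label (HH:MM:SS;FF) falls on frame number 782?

00:00:26;02

Ten DF minutes hold 17982 frames, so frame 782 lies in block 0 (frames 0–17981) with 782 frames into that block.
The block's first minute is 1800 frames and the rest 1798 each; 782 frames reaches minute 0, so 0 × 18 + 0 × 2 = 0 labels have been skipped so far.
Adding those back, label number 782 + 0 = 782 at 30 labels/s is 26 s + 2 f = 0 h 0 min 26 s frame 2, i.e. 00:00:26;02.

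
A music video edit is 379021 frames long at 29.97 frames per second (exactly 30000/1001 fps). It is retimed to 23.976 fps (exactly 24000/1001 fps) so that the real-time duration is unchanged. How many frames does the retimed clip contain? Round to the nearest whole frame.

303217 frames

Frames at target rate = 379021 × (24000/1001) / (30000/1001) = 1516084/5 ≈ 303216.800.
Nearest whole frame: 303217.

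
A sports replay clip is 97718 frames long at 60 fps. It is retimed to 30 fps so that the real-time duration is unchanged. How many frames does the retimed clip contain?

48859 frames

Frames at target rate = 97718 × (30) / (60) = 48859.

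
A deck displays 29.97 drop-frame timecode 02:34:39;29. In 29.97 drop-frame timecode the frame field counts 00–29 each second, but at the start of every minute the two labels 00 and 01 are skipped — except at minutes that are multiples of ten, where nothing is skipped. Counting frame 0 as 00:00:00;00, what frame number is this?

Complete 10-minute blocks: 15, each 17982 frames → 269730.
Remaining 4 whole minutes in the current block: 1800 + 3 × 1798 = 7194 frames.
Within the current minute: 39 × 30 + 29 − 2 = 1197 (labels ;00/;01 skipped at this minute). Total = 269730 + 7194 + 1197 = 278121.

278121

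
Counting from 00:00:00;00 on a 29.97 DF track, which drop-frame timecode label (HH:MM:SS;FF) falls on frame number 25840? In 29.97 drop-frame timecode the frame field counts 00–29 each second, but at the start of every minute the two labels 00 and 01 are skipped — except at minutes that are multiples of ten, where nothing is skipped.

00:14:22;06

Ten DF minutes hold 17982 frames, so frame 25840 lies in block 1 (frames 17982–35963) with 7858 frames into that block.
The block's first minute is 1800 frames and the rest 1798 each; 7858 frames reaches minute 4, so 1 × 18 + 4 × 2 = 26 labels have been skipped so far.
Adding those back, label number 25840 + 26 = 25866 at 30 labels/s is 862 s + 6 f = 0 h 14 min 22 s frame 6, i.e. 00:14:22;06.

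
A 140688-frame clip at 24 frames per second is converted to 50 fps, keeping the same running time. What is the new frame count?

Target frames = source frames × (target rate / source rate) = 140688 × (50)/(24) = 140688 × 25/12 = 293100.

293100 frames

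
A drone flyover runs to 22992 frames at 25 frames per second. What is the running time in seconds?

Running time = 22992 / (25) = 919.68 s.

919.68 seconds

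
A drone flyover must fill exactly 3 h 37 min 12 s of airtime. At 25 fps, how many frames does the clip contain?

325800 frames

3 h 37 min 12 s = 13032 s.
Frames = 13032 × 25 = 325800.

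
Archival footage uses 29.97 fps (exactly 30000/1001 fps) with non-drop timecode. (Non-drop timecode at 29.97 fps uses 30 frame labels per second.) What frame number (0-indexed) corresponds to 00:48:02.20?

Total seconds to the label: (0 × 3600 + 48 × 60 + 2) = 2882.
Frame index = 2882 × 30 + 20 = 86480.

frame 86480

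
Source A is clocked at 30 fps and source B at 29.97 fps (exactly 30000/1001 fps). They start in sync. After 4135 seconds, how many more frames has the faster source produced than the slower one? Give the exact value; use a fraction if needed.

124050/1001 frames

A emits 30 × 4135 = 124050 frames; B emits 30000/1001 × 4135 = 124050000/1001.
Difference = 124050/1001 frames (≈ 123.9261); B is behind A.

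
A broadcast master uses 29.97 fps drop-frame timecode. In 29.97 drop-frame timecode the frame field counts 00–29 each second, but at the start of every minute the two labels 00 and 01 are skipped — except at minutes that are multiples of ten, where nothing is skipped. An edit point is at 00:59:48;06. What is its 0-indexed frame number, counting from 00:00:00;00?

107538

Complete 10-minute blocks: 5, each 17982 frames → 89910.
Remaining 9 whole minutes in the current block: 1800 + 8 × 1798 = 16184 frames.
Within the current minute: 48 × 30 + 6 − 2 = 1444 (labels ;00/;01 skipped at this minute). Total = 89910 + 16184 + 1444 = 107538.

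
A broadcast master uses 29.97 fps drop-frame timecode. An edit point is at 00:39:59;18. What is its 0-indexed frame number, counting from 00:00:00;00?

71916

Complete 10-minute blocks: 3, each 17982 frames → 53946.
Remaining 9 whole minutes in the current block: 1800 + 8 × 1798 = 16184 frames.
Within the current minute: 59 × 30 + 18 − 2 = 1786 (labels ;00/;01 skipped at this minute). Total = 53946 + 16184 + 1786 = 71916.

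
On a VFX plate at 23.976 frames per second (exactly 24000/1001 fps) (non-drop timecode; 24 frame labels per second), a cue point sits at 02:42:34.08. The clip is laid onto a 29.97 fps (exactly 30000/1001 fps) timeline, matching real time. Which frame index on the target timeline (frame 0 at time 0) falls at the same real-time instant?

frame 292630

Source frame index: (2×3600 + 42×60 + 34) × 24 + 8 = 234104.
Real time: 234104 / (24000/1001) = 29292263/3000 s.
Target frame: (29292263/3000) × (30000/1001) = 292630.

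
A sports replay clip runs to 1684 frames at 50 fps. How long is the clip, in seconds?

33.68 seconds

Running time = 1684 / (50) = 33.68 s.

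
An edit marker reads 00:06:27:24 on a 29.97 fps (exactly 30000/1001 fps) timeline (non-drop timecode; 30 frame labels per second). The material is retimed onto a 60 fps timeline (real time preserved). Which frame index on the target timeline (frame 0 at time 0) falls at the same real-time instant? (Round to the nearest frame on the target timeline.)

Source frame index: (0×3600 + 6×60 + 27) × 30 + 24 = 11634.
Real time: 11634 / (30000/1001) = 1940939/5000 s.
Target frame: (1940939/5000) × (60) = 5822817/250 ≈ 23291.268 → 23291.

frame 23291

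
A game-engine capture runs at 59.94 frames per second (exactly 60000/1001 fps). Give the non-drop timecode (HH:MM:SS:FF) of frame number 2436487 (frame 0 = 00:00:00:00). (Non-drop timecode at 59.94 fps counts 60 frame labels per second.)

2436487 ÷ 60 = 40608 full seconds, remainder 7 frames.
40608 s = 11 h 16 min 48 s.
Timecode: 11:16:48:07.

11:16:48:07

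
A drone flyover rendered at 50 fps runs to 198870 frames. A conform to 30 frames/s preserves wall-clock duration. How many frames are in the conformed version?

Target frames = source frames × (target rate / source rate) = 198870 × (30)/(50) = 198870 × 3/5 = 119322.

119322 frames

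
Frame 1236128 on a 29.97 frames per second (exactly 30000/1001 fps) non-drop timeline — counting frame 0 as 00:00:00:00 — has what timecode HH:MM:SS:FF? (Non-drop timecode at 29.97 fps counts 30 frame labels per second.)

1236128 ÷ 30 = 41204 full seconds, remainder 8 frames.
41204 s = 11 h 26 min 44 s.
Timecode: 11:26:44:08.

11:26:44:08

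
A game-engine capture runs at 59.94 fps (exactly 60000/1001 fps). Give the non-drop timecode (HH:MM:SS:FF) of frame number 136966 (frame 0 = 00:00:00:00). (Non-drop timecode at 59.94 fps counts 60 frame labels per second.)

136966 ÷ 60 = 2282 full seconds, remainder 46 frames.
2282 s = 0 h 38 min 2 s.
Timecode: 00:38:02:46.

00:38:02:46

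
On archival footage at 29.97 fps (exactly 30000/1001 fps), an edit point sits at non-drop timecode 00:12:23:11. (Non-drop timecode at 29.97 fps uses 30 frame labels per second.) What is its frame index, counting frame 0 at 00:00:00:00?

frame 22301

Total seconds to the label: (0 × 3600 + 12 × 60 + 23) = 743.
Frame index = 743 × 30 + 11 = 22301.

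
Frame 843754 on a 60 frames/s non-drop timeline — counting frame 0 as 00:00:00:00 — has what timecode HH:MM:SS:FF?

843754 ÷ 60 = 14062 full seconds, remainder 34 frames.
14062 s = 3 h 54 min 22 s.
Timecode: 03:54:22:34.

03:54:22:34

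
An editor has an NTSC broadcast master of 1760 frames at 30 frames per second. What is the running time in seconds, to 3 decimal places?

Running time = 1760 × 1/30 = 176/3 s ≈ 58.667 s.

58.667 seconds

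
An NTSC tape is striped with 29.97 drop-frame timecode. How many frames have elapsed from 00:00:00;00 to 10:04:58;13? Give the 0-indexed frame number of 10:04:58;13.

As if non-drop at 30 labels/s: (10 × 3600 + 4 × 60 + 58) × 30 + 13 = 1088953.
Minute boundaries passed: 604; those not divisible by 10: 604 − 60 = 544; dropped labels = 2 × 544 = 1088.
Actual frame index = 1088953 − 1088 = 1087865.

1087865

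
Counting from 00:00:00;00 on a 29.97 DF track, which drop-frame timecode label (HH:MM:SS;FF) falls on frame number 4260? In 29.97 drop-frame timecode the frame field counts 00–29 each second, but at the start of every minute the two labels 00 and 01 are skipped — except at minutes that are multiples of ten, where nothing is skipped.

00:02:22;04

Ten DF minutes hold 17982 frames, so frame 4260 lies in block 0 (frames 0–17981) with 4260 frames into that block.
The block's first minute is 1800 frames and the rest 1798 each; 4260 frames reaches minute 2, so 0 × 18 + 2 × 2 = 4 labels have been skipped so far.
Adding those back, label number 4260 + 4 = 4264 at 30 labels/s is 142 s + 4 f = 0 h 2 min 22 s frame 4, i.e. 00:02:22;04.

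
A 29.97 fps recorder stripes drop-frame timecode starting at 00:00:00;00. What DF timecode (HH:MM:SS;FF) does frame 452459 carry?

Each 10-minute DF block holds 10 × 60 × 30 − 9 × 2 = 17982 frames. 452459 ÷ 17982 → 25 full blocks, remainder 2909.
Within the partial block the first minute is 1800 frames and each further minute 1798, so 1 further minute boundary passed. Total skipped labels = 18 × 25 + 2 × 1 = 452.
Non-drop label index = 452459 + 452 = 452911; at 30 labels/s that is 04:11:37:01, i.e. DF 04:11:37;01.

04:11:37;01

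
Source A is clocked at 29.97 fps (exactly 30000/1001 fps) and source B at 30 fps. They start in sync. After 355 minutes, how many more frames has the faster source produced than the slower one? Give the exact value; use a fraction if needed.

355 min = 21300 s.
A emits 30000/1001 × 21300 = 639000000/1001 frames; B emits 30 × 21300 = 639000.
Difference = 639000/1001 frames (≈ 638.3616); B is ahead of A.

639000/1001 frames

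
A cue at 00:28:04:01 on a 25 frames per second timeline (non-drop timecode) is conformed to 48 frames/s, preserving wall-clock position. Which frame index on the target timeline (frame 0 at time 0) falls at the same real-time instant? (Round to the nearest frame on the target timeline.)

frame 80834

Source frame index: (0×3600 + 28×60 + 4) × 25 + 1 = 42101.
Real time: 42101 / (25) = 42101/25 s.
Target frame: (42101/25) × (48) = 2020848/25 ≈ 80833.920 → 80834.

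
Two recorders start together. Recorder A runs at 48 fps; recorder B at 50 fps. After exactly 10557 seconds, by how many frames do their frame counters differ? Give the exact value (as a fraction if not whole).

21114 frames

A emits 48 × 10557 = 506736 frames; B emits 50 × 10557 = 527850.
Difference = 21114 frames; B is ahead of A.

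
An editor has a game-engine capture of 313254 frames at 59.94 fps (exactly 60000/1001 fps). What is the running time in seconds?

Running time = 313254 / (60000/1001) = 5226.1209 s.

5226.1209 seconds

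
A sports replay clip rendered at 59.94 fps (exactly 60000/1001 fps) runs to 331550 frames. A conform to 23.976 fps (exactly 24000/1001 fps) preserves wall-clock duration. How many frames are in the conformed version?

Target frames = source frames × (target rate / source rate) = 331550 × (24000/1001)/(60000/1001) = 331550 × 2/5 = 132620.

132620 frames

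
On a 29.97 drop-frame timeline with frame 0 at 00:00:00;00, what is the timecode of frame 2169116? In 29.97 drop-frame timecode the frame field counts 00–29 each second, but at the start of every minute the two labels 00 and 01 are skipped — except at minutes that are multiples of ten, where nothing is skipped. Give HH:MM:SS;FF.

20:06:16;08

Ten DF minutes hold 17982 frames, so frame 2169116 lies in block 120 (frames 2157840–2175821) with 11276 frames into that block.
The block's first minute is 1800 frames and the rest 1798 each; 11276 frames reaches minute 6, so 120 × 18 + 6 × 2 = 2172 labels have been skipped so far.
Adding those back, label number 2169116 + 2172 = 2171288 at 30 labels/s is 72376 s + 8 f = 20 h 6 min 16 s frame 8, i.e. 20:06:16;08.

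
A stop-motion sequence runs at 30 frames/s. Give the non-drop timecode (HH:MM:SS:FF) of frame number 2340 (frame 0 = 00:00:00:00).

00:01:18:00

2340 ÷ 30 = 78 full seconds, remainder 0 frames.
78 s = 0 h 1 min 18 s.
Timecode: 00:01:18:00.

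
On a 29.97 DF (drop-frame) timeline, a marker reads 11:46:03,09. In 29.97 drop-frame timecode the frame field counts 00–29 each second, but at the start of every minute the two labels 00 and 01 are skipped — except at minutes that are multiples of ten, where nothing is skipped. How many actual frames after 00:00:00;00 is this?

1269627

Complete 10-minute blocks: 70, each 17982 frames → 1258740.
Remaining 6 whole minutes in the current block: 1800 + 5 × 1798 = 10790 frames.
Within the current minute: 3 × 30 + 9 − 2 = 97 (labels ;00/;01 skipped at this minute). Total = 1258740 + 10790 + 97 = 1269627.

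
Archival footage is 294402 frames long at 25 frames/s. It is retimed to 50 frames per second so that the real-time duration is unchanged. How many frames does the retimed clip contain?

Target frames = source frames × (target rate / source rate) = 294402 × (50)/(25) = 294402 × 2 = 588804.

588804 frames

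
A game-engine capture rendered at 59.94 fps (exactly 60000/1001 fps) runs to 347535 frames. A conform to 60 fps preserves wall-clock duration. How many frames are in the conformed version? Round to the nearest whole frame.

347883 frames

Frames at target rate = 347535 × (60) / (60000/1001) = 69576507/200 ≈ 347882.535.
Nearest whole frame: 347883.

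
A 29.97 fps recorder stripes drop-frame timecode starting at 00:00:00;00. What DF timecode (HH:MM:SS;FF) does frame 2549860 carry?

Ten DF minutes hold 17982 frames, so frame 2549860 lies in block 141 (frames 2535462–2553443) with 14398 frames into that block.
The block's first minute is 1800 frames and the rest 1798 each; 14398 frames reaches minute 8, so 141 × 18 + 8 × 2 = 2554 labels have been skipped so far.
Adding those back, label number 2549860 + 2554 = 2552414 at 30 labels/s is 85080 s + 14 f = 23 h 38 min 0 s frame 14, i.e. 23:38:00;14.

23:38:00;14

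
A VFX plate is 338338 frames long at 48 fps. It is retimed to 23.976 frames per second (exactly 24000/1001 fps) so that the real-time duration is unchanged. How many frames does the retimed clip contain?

Target frames = source frames × (target rate / source rate) = 338338 × (24000/1001)/(48) = 338338 × 500/1001 = 169000.

169000 frames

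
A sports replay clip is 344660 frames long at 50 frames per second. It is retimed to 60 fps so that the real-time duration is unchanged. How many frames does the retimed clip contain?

413592 frames

Target frames = source frames × (target rate / source rate) = 344660 × (60)/(50) = 344660 × 6/5 = 413592.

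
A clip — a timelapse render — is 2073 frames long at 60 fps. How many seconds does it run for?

Running time = 2073 / (60) = 34.55 s.

34.55 seconds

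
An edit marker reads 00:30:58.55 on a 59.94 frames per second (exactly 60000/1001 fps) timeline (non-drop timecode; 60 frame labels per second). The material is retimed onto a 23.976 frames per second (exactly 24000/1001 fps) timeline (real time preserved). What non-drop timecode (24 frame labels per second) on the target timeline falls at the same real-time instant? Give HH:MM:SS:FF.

00:30:58:22

Source frame index: (0×3600 + 30×60 + 58) × 60 + 55 = 111535.
Real time: 111535 / (60000/1001) = 22329307/12000 s.
Target frame: (22329307/12000) × (24000/1001) = 44614.
At 24 labels/s: frame 44614 → 00:30:58:22.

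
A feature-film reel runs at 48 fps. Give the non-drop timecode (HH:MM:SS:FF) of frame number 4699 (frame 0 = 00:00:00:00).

00:01:37:43

4699 ÷ 48 = 97 full seconds, remainder 43 frames.
97 s = 0 h 1 min 37 s.
Timecode: 00:01:37:43.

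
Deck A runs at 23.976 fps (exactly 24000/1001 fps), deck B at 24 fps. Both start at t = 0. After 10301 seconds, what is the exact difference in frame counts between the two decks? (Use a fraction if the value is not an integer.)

247224/1001 frames

A emits 24000/1001 × 10301 = 247224000/1001 frames; B emits 24 × 10301 = 247224.
Difference = 247224/1001 frames (≈ 246.9770); B is ahead of A.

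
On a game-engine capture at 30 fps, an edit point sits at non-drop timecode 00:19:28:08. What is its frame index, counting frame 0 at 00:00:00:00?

frame 35048

Total seconds to the label: (0 × 3600 + 19 × 60 + 28) = 1168.
Frame index = 1168 × 30 + 8 = 35048.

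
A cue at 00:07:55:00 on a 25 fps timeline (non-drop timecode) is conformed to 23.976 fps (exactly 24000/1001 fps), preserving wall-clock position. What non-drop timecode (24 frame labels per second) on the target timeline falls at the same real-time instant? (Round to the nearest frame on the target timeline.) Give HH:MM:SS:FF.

Source frame index: (0×3600 + 7×60 + 55) × 25 + 0 = 11875.
Real time: 11875 / (25) = 475 s.
Target frame: (475) × (24000/1001) = 11400000/1001 ≈ 11388.611 → 11389.
At 24 labels/s: frame 11389 → 00:07:54:13.

00:07:54:13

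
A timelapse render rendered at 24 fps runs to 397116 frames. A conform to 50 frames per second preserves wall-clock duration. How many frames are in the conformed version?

Target frames = source frames × (target rate / source rate) = 397116 × (50)/(24) = 397116 × 25/12 = 827325.

827325 frames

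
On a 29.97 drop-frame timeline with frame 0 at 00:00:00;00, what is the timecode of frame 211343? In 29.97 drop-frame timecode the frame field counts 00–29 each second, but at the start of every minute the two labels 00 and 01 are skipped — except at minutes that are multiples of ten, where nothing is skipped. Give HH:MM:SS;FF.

01:57:31;25

Ten DF minutes hold 17982 frames, so frame 211343 lies in block 11 (frames 197802–215783) with 13541 frames into that block.
The block's first minute is 1800 frames and the rest 1798 each; 13541 frames reaches minute 7, so 11 × 18 + 7 × 2 = 212 labels have been skipped so far.
Adding those back, label number 211343 + 212 = 211555 at 30 labels/s is 7051 s + 25 f = 1 h 57 min 31 s frame 25, i.e. 01:57:31;25.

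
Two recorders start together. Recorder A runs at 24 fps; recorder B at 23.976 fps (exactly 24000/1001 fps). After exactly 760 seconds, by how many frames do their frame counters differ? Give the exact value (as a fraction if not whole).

A emits 24 × 760 = 18240 frames; B emits 24000/1001 × 760 = 18240000/1001.
Difference = 18240/1001 frames (≈ 18.2218); B is behind A.

18240/1001 frames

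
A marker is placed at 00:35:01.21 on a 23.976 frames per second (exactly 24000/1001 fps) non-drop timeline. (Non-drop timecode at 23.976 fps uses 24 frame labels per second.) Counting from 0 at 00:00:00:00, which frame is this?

frame 50445

Total seconds to the label: (0 × 3600 + 35 × 60 + 1) = 2101.
Frame index = 2101 × 24 + 21 = 50445.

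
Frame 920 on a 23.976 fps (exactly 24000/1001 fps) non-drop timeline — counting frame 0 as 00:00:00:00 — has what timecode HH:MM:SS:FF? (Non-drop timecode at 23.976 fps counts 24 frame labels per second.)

00:00:38:08

920 ÷ 24 = 38 full seconds, remainder 8 frames.
38 s = 0 h 0 min 38 s.
Timecode: 00:00:38:08.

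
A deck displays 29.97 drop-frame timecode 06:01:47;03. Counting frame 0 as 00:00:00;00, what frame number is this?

650563

As if non-drop at 30 labels/s: (6 × 3600 + 1 × 60 + 47) × 30 + 3 = 651213.
Minute boundaries passed: 361; those not divisible by 10: 361 − 36 = 325; dropped labels = 2 × 325 = 650.
Actual frame index = 651213 − 650 = 650563.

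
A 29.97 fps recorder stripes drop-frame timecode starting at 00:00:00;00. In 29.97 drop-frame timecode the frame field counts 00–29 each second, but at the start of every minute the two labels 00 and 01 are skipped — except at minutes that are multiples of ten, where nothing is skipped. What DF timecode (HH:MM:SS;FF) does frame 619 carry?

Ten DF minutes hold 17982 frames, so frame 619 lies in block 0 (frames 0–17981) with 619 frames into that block.
The block's first minute is 1800 frames and the rest 1798 each; 619 frames reaches minute 0, so 0 × 18 + 0 × 2 = 0 labels have been skipped so far.
Adding those back, label number 619 + 0 = 619 at 30 labels/s is 20 s + 19 f = 0 h 0 min 20 s frame 19, i.e. 00:00:20;19.

00:00:20;19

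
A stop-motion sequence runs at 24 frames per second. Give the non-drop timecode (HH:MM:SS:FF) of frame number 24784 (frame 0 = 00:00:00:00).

00:17:12:16

24784 ÷ 24 = 1032 full seconds, remainder 16 frames.
1032 s = 0 h 17 min 12 s.
Timecode: 00:17:12:16.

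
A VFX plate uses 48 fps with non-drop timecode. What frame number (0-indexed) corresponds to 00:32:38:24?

Total seconds to the label: (0 × 3600 + 32 × 60 + 38) = 1958.
Frame index = 1958 × 48 + 24 = 94008.

94008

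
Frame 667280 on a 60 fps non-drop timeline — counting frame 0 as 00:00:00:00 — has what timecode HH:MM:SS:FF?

667280 ÷ 60 = 11121 full seconds, remainder 20 frames.
11121 s = 3 h 5 min 21 s.
Timecode: 03:05:21:20.

03:05:21:20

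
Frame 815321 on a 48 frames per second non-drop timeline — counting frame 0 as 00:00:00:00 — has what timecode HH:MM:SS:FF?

04:43:05:41

815321 ÷ 48 = 16985 full seconds, remainder 41 frames.
16985 s = 4 h 43 min 5 s.
Timecode: 04:43:05:41.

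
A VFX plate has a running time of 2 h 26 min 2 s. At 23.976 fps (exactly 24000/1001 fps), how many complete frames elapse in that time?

2 h 26 min 2 s = 8762 s.
Frames = 8762 × 24000/1001 = 16176000/77 ≈ 210077.9221.
Complete frames: 210077.

210077 frames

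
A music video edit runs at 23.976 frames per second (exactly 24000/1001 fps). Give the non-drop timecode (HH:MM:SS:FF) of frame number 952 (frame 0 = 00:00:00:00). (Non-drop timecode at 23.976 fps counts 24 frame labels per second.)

00:00:39:16

952 ÷ 24 = 39 full seconds, remainder 16 frames.
39 s = 0 h 0 min 39 s.
Timecode: 00:00:39:16.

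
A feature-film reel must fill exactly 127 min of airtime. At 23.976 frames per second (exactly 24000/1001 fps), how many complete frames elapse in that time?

127 min = 7620 s.
Frames = 7620 × 24000/1001 = 182880000/1001 ≈ 182697.3027.
Complete frames: 182697.

182697 frames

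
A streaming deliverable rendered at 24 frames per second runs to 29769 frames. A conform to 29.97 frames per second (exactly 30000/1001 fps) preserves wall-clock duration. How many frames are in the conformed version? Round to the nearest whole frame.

37174 frames

Frames at target rate = 29769 × (30000/1001) / (24) = 37211250/1001 ≈ 37174.076.
Nearest whole frame: 37174.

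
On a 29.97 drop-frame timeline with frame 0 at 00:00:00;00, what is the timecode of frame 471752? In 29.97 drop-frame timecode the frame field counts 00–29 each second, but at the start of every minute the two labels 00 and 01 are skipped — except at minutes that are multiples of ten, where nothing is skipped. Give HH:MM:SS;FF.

04:22:20;24

Ten DF minutes hold 17982 frames, so frame 471752 lies in block 26 (frames 467532–485513) with 4220 frames into that block.
The block's first minute is 1800 frames and the rest 1798 each; 4220 frames reaches minute 2, so 26 × 18 + 2 × 2 = 472 labels have been skipped so far.
Adding those back, label number 471752 + 472 = 472224 at 30 labels/s is 15740 s + 24 f = 4 h 22 min 20 s frame 24, i.e. 04:22:20;24.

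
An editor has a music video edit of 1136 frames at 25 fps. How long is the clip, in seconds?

45.44 seconds

Running time = 1136 / (25) = 45.44 s.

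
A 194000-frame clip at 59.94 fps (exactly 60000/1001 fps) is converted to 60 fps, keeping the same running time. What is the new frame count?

Target frames = source frames × (target rate / source rate) = 194000 × (60)/(60000/1001) = 194000 × 1001/1000 = 194194.

194194 frames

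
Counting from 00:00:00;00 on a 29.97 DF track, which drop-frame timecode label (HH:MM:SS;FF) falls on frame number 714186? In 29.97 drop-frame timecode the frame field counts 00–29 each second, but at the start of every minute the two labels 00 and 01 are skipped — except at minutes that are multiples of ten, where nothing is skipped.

Each 10-minute DF block holds 10 × 60 × 30 − 9 × 2 = 17982 frames. 714186 ÷ 17982 → 39 full blocks, remainder 12888.
Within the partial block the first minute is 1800 frames and each further minute 1798, so 7 further minute boundaries passed. Total skipped labels = 18 × 39 + 2 × 7 = 716.
Non-drop label index = 714186 + 716 = 714902; at 30 labels/s that is 06:37:10:02, i.e. DF 06:37:10;02.

06:37:10;02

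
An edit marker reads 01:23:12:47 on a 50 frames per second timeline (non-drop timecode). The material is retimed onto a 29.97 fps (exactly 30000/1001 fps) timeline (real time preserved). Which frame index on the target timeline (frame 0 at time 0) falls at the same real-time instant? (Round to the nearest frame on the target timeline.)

Source frame index: (1×3600 + 23×60 + 12) × 50 + 47 = 249647.
Real time: 249647 / (50) = 249647/50 s.
Target frame: (249647/50) × (30000/1001) = 149788200/1001 ≈ 149638.561 → 149639.

frame 149639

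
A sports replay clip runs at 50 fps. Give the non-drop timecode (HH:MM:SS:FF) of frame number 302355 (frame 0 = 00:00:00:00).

302355 ÷ 50 = 6047 full seconds, remainder 5 frames.
6047 s = 1 h 40 min 47 s.
Timecode: 01:40:47:05.

01:40:47:05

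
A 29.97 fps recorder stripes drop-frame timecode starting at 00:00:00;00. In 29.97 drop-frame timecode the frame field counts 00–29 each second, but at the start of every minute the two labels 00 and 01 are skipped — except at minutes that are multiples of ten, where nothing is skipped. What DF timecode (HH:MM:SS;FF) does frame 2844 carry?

Each 10-minute DF block holds 10 × 60 × 30 − 9 × 2 = 17982 frames. 2844 ÷ 17982 → 0 full blocks, remainder 2844.
Within the partial block the first minute is 1800 frames and each further minute 1798, so 1 further minute boundary passed. Total skipped labels = 18 × 0 + 2 × 1 = 2.
Non-drop label index = 2844 + 2 = 2846; at 30 labels/s that is 00:01:34:26, i.e. DF 00:01:34;26.

00:01:34;26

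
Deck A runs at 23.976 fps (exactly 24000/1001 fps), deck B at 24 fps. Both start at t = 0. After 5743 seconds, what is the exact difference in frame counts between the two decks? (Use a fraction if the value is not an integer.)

137832/1001 frames

A emits 24000/1001 × 5743 = 137832000/1001 frames; B emits 24 × 5743 = 137832.
Difference = 137832/1001 frames (≈ 137.6943); B is ahead of A.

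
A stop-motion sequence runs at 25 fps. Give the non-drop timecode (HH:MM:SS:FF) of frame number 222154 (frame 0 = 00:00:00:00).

02:28:06:04

222154 ÷ 25 = 8886 full seconds, remainder 4 frames.
8886 s = 2 h 28 min 6 s.
Timecode: 02:28:06:04.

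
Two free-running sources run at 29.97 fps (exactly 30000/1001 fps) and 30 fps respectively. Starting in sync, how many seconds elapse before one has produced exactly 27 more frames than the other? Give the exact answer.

The gap grows by |30 − 30000/1001| = 30/1001 frames per second.
Time for a 27-frame gap: 27 ÷ (30/1001) = 900.9 s.

900.9 seconds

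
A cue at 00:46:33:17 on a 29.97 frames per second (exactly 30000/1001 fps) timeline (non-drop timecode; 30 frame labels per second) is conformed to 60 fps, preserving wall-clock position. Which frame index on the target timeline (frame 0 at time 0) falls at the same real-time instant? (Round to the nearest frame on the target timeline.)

Source frame index: (0×3600 + 46×60 + 33) × 30 + 17 = 83807.
Real time: 83807 / (30000/1001) = 83890807/30000 s.
Target frame: (83890807/30000) × (60) = 83890807/500 ≈ 167781.614 → 167782.

frame 167782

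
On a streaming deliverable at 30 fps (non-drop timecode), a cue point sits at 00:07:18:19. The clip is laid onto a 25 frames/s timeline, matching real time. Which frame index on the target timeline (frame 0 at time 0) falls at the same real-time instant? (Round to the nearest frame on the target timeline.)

Source frame index: (0×3600 + 7×60 + 18) × 30 + 19 = 13159.
Real time: 13159 / (30) = 13159/30 s.
Target frame: (13159/30) × (25) = 65795/6 ≈ 10965.833 → 10966.

frame 10966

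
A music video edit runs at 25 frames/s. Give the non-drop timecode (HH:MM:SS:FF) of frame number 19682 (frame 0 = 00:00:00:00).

19682 ÷ 25 = 787 full seconds, remainder 7 frames.
787 s = 0 h 13 min 7 s.
Timecode: 00:13:07:07.

00:13:07:07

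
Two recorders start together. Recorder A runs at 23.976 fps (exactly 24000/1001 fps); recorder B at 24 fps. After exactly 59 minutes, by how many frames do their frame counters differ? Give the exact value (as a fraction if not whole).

84960/1001 frames

59 min = 3540 s.
A emits 24000/1001 × 3540 = 84960000/1001 frames; B emits 24 × 3540 = 84960.
Difference = 84960/1001 frames (≈ 84.8751); B is ahead of A.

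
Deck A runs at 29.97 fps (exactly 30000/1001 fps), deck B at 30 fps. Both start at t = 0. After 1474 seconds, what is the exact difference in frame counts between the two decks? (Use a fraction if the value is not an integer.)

A emits 30000/1001 × 1474 = 4020000/91 frames; B emits 30 × 1474 = 44220.
Difference = 4020/91 frames (≈ 44.1758); B is ahead of A.

4020/91 frames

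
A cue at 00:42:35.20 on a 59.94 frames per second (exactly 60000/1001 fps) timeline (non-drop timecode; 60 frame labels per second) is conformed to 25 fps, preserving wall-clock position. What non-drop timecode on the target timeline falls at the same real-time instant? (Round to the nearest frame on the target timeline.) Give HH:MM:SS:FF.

Source frame index: (0×3600 + 42×60 + 35) × 60 + 20 = 153320.
Real time: 153320 / (60000/1001) = 3836833/1500 s.
Target frame: (3836833/1500) × (25) = 3836833/60 ≈ 63947.217 → 63947.
At 25 labels/s: frame 63947 → 00:42:37:22.

00:42:37:22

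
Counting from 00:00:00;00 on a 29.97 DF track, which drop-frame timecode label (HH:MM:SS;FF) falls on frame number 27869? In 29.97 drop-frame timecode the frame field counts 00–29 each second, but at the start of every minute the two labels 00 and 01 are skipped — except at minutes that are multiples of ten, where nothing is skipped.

00:15:29;27

Ten DF minutes hold 17982 frames, so frame 27869 lies in block 1 (frames 17982–35963) with 9887 frames into that block.
The block's first minute is 1800 frames and the rest 1798 each; 9887 frames reaches minute 5, so 1 × 18 + 5 × 2 = 28 labels have been skipped so far.
Adding those back, label number 27869 + 28 = 27897 at 30 labels/s is 929 s + 27 f = 0 h 15 min 29 s frame 27, i.e. 00:15:29;27.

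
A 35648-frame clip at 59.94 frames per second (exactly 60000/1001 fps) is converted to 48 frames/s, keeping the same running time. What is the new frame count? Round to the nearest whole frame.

Frames at target rate = 35648 × (48) / (60000/1001) = 17841824/625 ≈ 28546.918.
Nearest whole frame: 28547.

28547 frames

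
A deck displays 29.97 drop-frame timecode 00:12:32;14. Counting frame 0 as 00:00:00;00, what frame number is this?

22552

Complete 10-minute blocks: 1, each 17982 frames → 17982.
Remaining 2 whole minutes in the current block: 1800 + 1 × 1798 = 3598 frames.
Within the current minute: 32 × 30 + 14 − 2 = 972 (labels ;00/;01 skipped at this minute). Total = 17982 + 3598 + 972 = 22552.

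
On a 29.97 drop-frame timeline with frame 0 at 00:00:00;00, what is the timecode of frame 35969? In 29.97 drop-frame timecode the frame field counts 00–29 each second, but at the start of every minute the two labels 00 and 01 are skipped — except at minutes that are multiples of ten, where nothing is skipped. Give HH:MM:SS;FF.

Each 10-minute DF block holds 10 × 60 × 30 − 9 × 2 = 17982 frames. 35969 ÷ 17982 → 2 full blocks, remainder 5.
Within the partial block the first minute is 1800 frames and each further minute 1798, so 0 further minute boundaries passed. Total skipped labels = 18 × 2 + 2 × 0 = 36.
Non-drop label index = 35969 + 36 = 36005; at 30 labels/s that is 00:20:00:05, i.e. DF 00:20:00;05.

00:20:00;05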